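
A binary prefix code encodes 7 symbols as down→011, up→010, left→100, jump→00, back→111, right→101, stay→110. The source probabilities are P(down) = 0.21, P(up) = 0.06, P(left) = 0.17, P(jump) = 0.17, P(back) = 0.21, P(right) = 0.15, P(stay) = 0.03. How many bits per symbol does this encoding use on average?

2.83 bits/symbol

L̄ = Σ pᵢ·ℓᵢ = 0.21·3 + 0.06·3 + 0.17·3 + 0.17·2 + 0.21·3 + 0.15·3 + 0.03·3 = 2.83 bits/symbol.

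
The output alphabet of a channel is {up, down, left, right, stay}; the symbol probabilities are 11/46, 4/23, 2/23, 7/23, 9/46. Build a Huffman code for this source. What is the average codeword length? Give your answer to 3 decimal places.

2.261 bits/symbol

Repeatedly combine the two least-probable nodes; the expected code length is the sum of the merged weights.
merge 2/23 + 4/23 → 6/23
merge 9/46 + 11/46 → 10/23
merge 6/23 + 7/23 → 13/23
merge 10/23 + 13/23 → 1
L = 6/23 + 10/23 + 13/23 + 1 = 52/23 ≈ 2.261 bits/symbol.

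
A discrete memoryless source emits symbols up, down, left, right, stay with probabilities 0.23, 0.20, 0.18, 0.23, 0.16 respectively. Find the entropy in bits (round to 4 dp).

2.3080 bits

H = −Σ pᵢ log₂ pᵢ.
−0.23·log₂(0.23) = 0.4877
−0.20·log₂(0.20) = 0.4644
−0.18·log₂(0.18) = 0.4453
−0.23·log₂(0.23) = 0.4877
−0.16·log₂(0.16) = 0.4230
Sum ≈ 2.3080 → 2.3080 bits.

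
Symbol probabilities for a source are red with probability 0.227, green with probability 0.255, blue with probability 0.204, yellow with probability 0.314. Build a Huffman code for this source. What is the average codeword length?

Repeatedly combine the two least-probable nodes; the expected code length is the sum of the merged weights.
merge 51/250 + 227/1000 → 431/1000
merge 51/200 + 157/500 → 569/1000
merge 431/1000 + 569/1000 → 1
L = 431/1000 + 569/1000 + 1 = 2 bits/symbol.

2 bits/symbol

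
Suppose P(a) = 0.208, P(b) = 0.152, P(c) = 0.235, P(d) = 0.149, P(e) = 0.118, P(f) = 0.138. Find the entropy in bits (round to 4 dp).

H = −Σ pᵢ log₂ pᵢ.
−0.208·log₂(0.208) = 0.4712
−0.152·log₂(0.152) = 0.4131
−0.235·log₂(0.235) = 0.4910
−0.149·log₂(0.149) = 0.4092
−0.118·log₂(0.118) = 0.3638
−0.138·log₂(0.138) = 0.3943
Sum ≈ 2.5426 → 2.5426 bits.

2.5426 bits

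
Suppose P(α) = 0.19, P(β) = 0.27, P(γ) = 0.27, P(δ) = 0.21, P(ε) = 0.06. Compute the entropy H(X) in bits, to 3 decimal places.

H = −Σ pᵢ log₂ pᵢ.
−0.19·log₂(0.19) = 0.4552
−0.27·log₂(0.27) = 0.5100
−0.27·log₂(0.27) = 0.5100
−0.21·log₂(0.21) = 0.4728
−0.06·log₂(0.06) = 0.2435
Sum ≈ 2.1916 → 2.192 bits.

2.192 bits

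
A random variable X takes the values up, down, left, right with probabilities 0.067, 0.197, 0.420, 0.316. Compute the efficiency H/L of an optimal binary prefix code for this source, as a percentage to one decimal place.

Entropy H = −Σ p log₂ p ≈ 1.7738 bits.
Huffman merges: 67/1000+197/1000→33/125; 33/125+79/250→29/50; 21/50+29/50→1. L = 461/250 ≈ 1.8440.
Efficiency = H/L = 1.7738/1.8440 = 96.2%.

96.2%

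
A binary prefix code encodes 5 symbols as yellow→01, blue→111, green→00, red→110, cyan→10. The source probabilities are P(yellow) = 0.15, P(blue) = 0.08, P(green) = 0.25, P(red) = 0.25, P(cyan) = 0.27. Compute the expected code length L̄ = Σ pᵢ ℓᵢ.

L̄ = Σ pᵢ·ℓᵢ = 0.15·2 + 0.08·3 + 0.25·2 + 0.25·3 + 0.27·2 = 2.33 bits/symbol.

2.33 bits/symbol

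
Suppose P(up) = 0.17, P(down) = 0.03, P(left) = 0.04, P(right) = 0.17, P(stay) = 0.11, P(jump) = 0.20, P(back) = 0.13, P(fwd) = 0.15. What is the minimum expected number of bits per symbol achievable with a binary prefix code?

2.87 bits/symbol

Repeatedly combine the two least-probable nodes; the expected code length is the sum of the merged weights.
merge 3/100 + 1/25 → 7/100
merge 7/100 + 11/100 → 9/50
merge 13/100 + 3/20 → 7/25
merge 17/100 + 17/100 → 17/50
merge 9/50 + 1/5 → 19/50
merge 7/25 + 17/50 → 31/50
merge 19/50 + 31/50 → 1
L = 7/100 + 9/50 + 7/25 + 17/50 + 19/50 + 31/50 + 1 = 287/100 = 2.87 bits/symbol.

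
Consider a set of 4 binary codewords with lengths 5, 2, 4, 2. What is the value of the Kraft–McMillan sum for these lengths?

With common denominator 2^5 = 32: Σ 2^(−ℓᵢ) = 1/32 + 8/32 + 2/32 + 8/32 = 19/32 = 0.59375.

0.59375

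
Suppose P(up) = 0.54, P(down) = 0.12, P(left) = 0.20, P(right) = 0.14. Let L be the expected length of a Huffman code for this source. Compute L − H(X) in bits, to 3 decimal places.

Entropy H = −Σ p log₂ p ≈ 1.7086 bits.
Huffman merges: 3/25+7/50→13/50; 1/5+13/50→23/50; 23/50+27/50→1. L = 43/25 ≈ 1.7200.
L − H = 1.7200 − 1.7086 = 0.011 bits.

0.011 bits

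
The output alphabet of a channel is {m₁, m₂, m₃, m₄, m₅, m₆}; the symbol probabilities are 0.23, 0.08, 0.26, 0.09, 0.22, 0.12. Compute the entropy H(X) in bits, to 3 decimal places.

2.445 bits

H = −Σ pᵢ log₂ pᵢ.
−0.23·log₂(0.23) = 0.4877
−0.08·log₂(0.08) = 0.2915
−0.26·log₂(0.26) = 0.5053
−0.09·log₂(0.09) = 0.3127
−0.22·log₂(0.22) = 0.4806
−0.12·log₂(0.12) = 0.3671
Sum ≈ 2.4448 → 2.445 bits.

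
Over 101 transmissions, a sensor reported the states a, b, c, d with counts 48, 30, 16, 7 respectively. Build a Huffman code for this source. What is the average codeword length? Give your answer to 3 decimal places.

Probabilities are the counts divided by 101.
Repeatedly combine the two least-probable nodes; the expected code length is the sum of the merged weights.
merge 7/101 + 16/101 → 23/101
merge 23/101 + 30/101 → 53/101
merge 48/101 + 53/101 → 1
L = 23/101 + 53/101 + 1 = 177/101 ≈ 1.752 bits/symbol.

1.752 bits/symbol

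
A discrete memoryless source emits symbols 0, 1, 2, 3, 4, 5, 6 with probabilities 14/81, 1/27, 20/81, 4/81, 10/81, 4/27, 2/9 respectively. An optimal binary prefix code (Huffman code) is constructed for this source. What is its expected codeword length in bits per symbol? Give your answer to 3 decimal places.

Repeatedly combine the two least-probable nodes; the expected code length is the sum of the merged weights.
merge 1/27 + 4/81 → 7/81
merge 7/81 + 10/81 → 17/81
merge 4/27 + 14/81 → 26/81
merge 17/81 + 2/9 → 35/81
merge 20/81 + 26/81 → 46/81
merge 35/81 + 46/81 → 1
L = 7/81 + 17/81 + 26/81 + 35/81 + 46/81 + 1 = 212/81 ≈ 2.617 bits/symbol.

2.617 bits/symbol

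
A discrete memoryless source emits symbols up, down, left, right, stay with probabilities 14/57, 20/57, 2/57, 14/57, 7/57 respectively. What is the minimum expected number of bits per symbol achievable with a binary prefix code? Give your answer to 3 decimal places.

Repeatedly combine the two least-probable nodes; the expected code length is the sum of the merged weights.
merge 2/57 + 7/57 → 3/19
merge 3/19 + 14/57 → 23/57
merge 14/57 + 20/57 → 34/57
merge 23/57 + 34/57 → 1
L = 3/19 + 23/57 + 34/57 + 1 = 41/19 ≈ 2.158 bits/symbol.

2.158 bits/symbol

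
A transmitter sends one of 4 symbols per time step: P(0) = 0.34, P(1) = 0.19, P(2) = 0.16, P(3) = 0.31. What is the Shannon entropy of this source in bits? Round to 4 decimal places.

H = −Σ pᵢ log₂ pᵢ.
−0.34·log₂(0.34) = 0.5292
−0.19·log₂(0.19) = 0.4552
−0.16·log₂(0.16) = 0.4230
−0.31·log₂(0.31) = 0.5238
Sum ≈ 1.9312 → 1.9312 bits.

1.9312 bits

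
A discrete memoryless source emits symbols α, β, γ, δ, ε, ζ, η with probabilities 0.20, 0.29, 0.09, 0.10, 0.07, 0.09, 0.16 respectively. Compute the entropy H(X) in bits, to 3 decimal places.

2.631 bits

H = −Σ pᵢ log₂ pᵢ.
−0.20·log₂(0.20) = 0.4644
−0.29·log₂(0.29) = 0.5179
−0.09·log₂(0.09) = 0.3127
−0.10·log₂(0.10) = 0.3322
−0.07·log₂(0.07) = 0.2686
−0.09·log₂(0.09) = 0.3127
−0.16·log₂(0.16) = 0.4230
Sum ≈ 2.6314 → 2.631 bits.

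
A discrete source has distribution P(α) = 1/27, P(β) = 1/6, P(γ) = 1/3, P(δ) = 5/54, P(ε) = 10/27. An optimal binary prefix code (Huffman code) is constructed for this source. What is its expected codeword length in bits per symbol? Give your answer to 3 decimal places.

Repeatedly combine the two least-probable nodes; the expected code length is the sum of the merged weights.
merge 1/27 + 5/54 → 7/54
merge 7/54 + 1/6 → 8/27
merge 8/27 + 1/3 → 17/27
merge 10/27 + 17/27 → 1
L = 7/54 + 8/27 + 17/27 + 1 = 37/18 ≈ 2.056 bits/symbol.

2.056 bits/symbol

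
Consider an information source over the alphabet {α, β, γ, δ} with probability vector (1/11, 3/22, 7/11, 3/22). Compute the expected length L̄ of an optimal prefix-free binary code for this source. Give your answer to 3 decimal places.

1.591 bits/symbol

Repeatedly combine the two least-probable nodes; the expected code length is the sum of the merged weights.
merge 1/11 + 3/22 → 5/22
merge 3/22 + 5/22 → 4/11
merge 4/11 + 7/11 → 1
L = 5/22 + 4/11 + 1 = 35/22 ≈ 1.591 bits/symbol.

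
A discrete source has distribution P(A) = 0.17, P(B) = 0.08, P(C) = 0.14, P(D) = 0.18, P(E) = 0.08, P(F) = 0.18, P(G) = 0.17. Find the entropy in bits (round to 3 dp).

2.740 bits

H = −Σ pᵢ log₂ pᵢ.
−0.17·log₂(0.17) = 0.4346
−0.08·log₂(0.08) = 0.2915
−0.14·log₂(0.14) = 0.3971
−0.18·log₂(0.18) = 0.4453
−0.08·log₂(0.08) = 0.2915
−0.18·log₂(0.18) = 0.4453
−0.17·log₂(0.17) = 0.4346
Sum ≈ 2.7399 → 2.740 bits.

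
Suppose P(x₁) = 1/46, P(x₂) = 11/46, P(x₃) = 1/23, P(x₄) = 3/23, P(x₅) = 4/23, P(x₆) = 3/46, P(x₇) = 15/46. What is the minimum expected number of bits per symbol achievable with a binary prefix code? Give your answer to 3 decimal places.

Repeatedly combine the two least-probable nodes; the expected code length is the sum of the merged weights.
merge 1/46 + 1/23 → 3/46
merge 3/46 + 3/46 → 3/23
merge 3/23 + 3/23 → 6/23
merge 4/23 + 11/46 → 19/46
merge 6/23 + 15/46 → 27/46
merge 19/46 + 27/46 → 1
L = 3/46 + 3/23 + 6/23 + 19/46 + 27/46 + 1 = 113/46 ≈ 2.457 bits/symbol.

2.457 bits/symbol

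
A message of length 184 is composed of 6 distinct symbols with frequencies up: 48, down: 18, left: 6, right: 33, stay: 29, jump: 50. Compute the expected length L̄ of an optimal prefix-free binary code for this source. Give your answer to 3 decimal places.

2.418 bits/symbol

Probabilities are the counts divided by 184.
Repeatedly combine the two least-probable nodes; the expected code length is the sum of the merged weights.
merge 3/92 + 9/92 → 3/23
merge 3/23 + 29/184 → 53/184
merge 33/184 + 6/23 → 81/184
merge 25/92 + 53/184 → 103/184
merge 81/184 + 103/184 → 1
L = 3/23 + 53/184 + 81/184 + 103/184 + 1 = 445/184 ≈ 2.418 bits/symbol.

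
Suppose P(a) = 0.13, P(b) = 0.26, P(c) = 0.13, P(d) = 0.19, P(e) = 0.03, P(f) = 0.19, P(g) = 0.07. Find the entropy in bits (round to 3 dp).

H = −Σ pᵢ log₂ pᵢ.
−0.13·log₂(0.13) = 0.3826
−0.26·log₂(0.26) = 0.5053
−0.13·log₂(0.13) = 0.3826
−0.19·log₂(0.19) = 0.4552
−0.03·log₂(0.03) = 0.1518
−0.19·log₂(0.19) = 0.4552
−0.07·log₂(0.07) = 0.2686
Sum ≈ 2.6014 → 2.601 bits.

2.601 bits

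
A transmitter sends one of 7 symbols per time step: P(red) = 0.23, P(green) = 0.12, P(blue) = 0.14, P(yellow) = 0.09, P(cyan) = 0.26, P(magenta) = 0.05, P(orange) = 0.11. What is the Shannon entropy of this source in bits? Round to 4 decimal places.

2.6362 bits

H = −Σ pᵢ log₂ pᵢ.
−0.23·log₂(0.23) = 0.4877
−0.12·log₂(0.12) = 0.3671
−0.14·log₂(0.14) = 0.3971
−0.09·log₂(0.09) = 0.3127
−0.26·log₂(0.26) = 0.5053
−0.05·log₂(0.05) = 0.2161
−0.11·log₂(0.11) = 0.3503
Sum ≈ 2.6362 → 2.6362 bits.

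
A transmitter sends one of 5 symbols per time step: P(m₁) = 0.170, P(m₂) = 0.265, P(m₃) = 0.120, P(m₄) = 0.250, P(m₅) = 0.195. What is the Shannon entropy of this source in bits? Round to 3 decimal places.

H = −Σ pᵢ log₂ pᵢ.
−0.170·log₂(0.170) = 0.4346
−0.265·log₂(0.265) = 0.5077
−0.120·log₂(0.120) = 0.3671
−0.250·log₂(0.250) = 0.5000
−0.195·log₂(0.195) = 0.4599
Sum ≈ 2.2693 → 2.269 bits.

2.269 bits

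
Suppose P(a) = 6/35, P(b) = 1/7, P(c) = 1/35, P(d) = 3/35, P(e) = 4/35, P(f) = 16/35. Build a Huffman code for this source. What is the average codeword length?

2.2 bits/symbol

Repeatedly combine the two least-probable nodes; the expected code length is the sum of the merged weights.
merge 1/35 + 3/35 → 4/35
merge 4/35 + 4/35 → 8/35
merge 1/7 + 6/35 → 11/35
merge 8/35 + 11/35 → 19/35
merge 16/35 + 19/35 → 1
L = 4/35 + 8/35 + 11/35 + 19/35 + 1 = 11/5 = 2.2 bits/symbol.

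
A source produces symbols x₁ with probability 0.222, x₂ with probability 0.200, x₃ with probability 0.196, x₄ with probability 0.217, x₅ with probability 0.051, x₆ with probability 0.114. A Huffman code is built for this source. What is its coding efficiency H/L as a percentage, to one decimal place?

Entropy H = −Σ p log₂ p ≈ 2.4617 bits.
Huffman merges: 51/1000+57/500→33/200; 33/200+49/250→361/1000; 1/5+217/1000→417/1000; 111/500+361/1000→583/1000; 417/1000+583/1000→1. L = 1263/500 ≈ 2.5260.
Efficiency = H/L = 2.4617/2.5260 = 97.5%.

97.5%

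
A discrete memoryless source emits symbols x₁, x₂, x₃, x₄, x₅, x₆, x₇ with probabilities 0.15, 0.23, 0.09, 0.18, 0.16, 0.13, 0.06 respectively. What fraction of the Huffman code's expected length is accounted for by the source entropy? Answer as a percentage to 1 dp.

98.7%

Entropy H = −Σ p log₂ p ≈ 2.7054 bits.
Huffman merges: 3/50+9/100→3/20; 13/100+3/20→7/25; 3/20+4/25→31/100; 9/50+23/100→41/100; 7/25+31/100→59/100; 41/100+59/100→1. L = 137/50 ≈ 2.7400.
Efficiency = H/L = 2.7054/2.7400 = 98.7%.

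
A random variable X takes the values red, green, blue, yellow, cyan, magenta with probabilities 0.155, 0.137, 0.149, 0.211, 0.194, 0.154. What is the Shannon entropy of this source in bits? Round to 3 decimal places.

H = −Σ pᵢ log₂ pᵢ.
−0.155·log₂(0.155) = 0.4169
−0.137·log₂(0.137) = 0.3929
−0.149·log₂(0.149) = 0.4092
−0.211·log₂(0.211) = 0.4736
−0.194·log₂(0.194) = 0.4590
−0.154·log₂(0.154) = 0.4156
Sum ≈ 2.5673 → 2.567 bits.

2.567 bits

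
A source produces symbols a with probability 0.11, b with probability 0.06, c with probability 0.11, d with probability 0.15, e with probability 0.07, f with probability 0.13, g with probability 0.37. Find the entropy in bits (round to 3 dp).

H = −Σ pᵢ log₂ pᵢ.
−0.11·log₂(0.11) = 0.3503
−0.06·log₂(0.06) = 0.2435
−0.11·log₂(0.11) = 0.3503
−0.15·log₂(0.15) = 0.4105
−0.07·log₂(0.07) = 0.2686
−0.13·log₂(0.13) = 0.3826
−0.37·log₂(0.37) = 0.5307
Sum ≈ 2.5366 → 2.537 bits.

2.537 bits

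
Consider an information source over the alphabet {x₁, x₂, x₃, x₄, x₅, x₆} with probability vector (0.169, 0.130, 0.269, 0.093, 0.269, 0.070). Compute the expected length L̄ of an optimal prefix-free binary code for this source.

Repeatedly combine the two least-probable nodes; the expected code length is the sum of the merged weights.
merge 7/100 + 93/1000 → 163/1000
merge 13/100 + 163/1000 → 293/1000
merge 169/1000 + 269/1000 → 219/500
merge 269/1000 + 293/1000 → 281/500
merge 219/500 + 281/500 → 1
L = 163/1000 + 293/1000 + 219/500 + 281/500 + 1 = 307/125 = 2.456 bits/symbol.

2.456 bits/symbol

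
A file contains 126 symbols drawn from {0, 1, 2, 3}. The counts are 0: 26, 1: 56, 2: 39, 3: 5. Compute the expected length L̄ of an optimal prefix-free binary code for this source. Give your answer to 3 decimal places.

Probabilities are the counts divided by 126.
Repeatedly combine the two least-probable nodes; the expected code length is the sum of the merged weights.
merge 5/126 + 13/63 → 31/126
merge 31/126 + 13/42 → 5/9
merge 4/9 + 5/9 → 1
L = 31/126 + 5/9 + 1 = 227/126 ≈ 1.802 bits/symbol.

1.802 bits/symbol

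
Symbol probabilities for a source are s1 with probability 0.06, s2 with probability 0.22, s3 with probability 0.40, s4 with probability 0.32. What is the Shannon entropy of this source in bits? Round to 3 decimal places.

H = −Σ pᵢ log₂ pᵢ.
−0.06·log₂(0.06) = 0.2435
−0.22·log₂(0.22) = 0.4806
−0.40·log₂(0.40) = 0.5288
−0.32·log₂(0.32) = 0.5260
Sum ≈ 1.7789 → 1.779 bits.

1.779 bits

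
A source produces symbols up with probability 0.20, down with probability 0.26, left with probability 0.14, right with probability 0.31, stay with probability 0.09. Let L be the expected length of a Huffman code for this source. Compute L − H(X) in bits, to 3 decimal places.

0.027 bits

Entropy H = −Σ p log₂ p ≈ 2.2032 bits.
Huffman merges: 9/100+7/50→23/100; 1/5+23/100→43/100; 13/50+31/100→57/100; 43/100+57/100→1. L = 223/100 ≈ 2.2300.
L − H = 2.2300 − 2.2032 = 0.027 bits.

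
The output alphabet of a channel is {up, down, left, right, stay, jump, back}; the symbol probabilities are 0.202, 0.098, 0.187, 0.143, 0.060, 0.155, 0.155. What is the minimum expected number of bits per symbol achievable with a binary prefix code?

2.769 bits/symbol

Repeatedly combine the two least-probable nodes; the expected code length is the sum of the merged weights.
merge 3/50 + 49/500 → 79/500
merge 143/1000 + 31/200 → 149/500
merge 31/200 + 79/500 → 313/1000
merge 187/1000 + 101/500 → 389/1000
merge 149/500 + 313/1000 → 611/1000
merge 389/1000 + 611/1000 → 1
L = 79/500 + 149/500 + 313/1000 + 389/1000 + 611/1000 + 1 = 2769/1000 = 2.769 bits/symbol.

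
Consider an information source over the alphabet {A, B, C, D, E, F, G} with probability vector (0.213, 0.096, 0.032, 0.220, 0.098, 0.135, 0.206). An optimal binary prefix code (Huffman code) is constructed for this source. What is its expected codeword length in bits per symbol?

2.695 bits/symbol

Repeatedly combine the two least-probable nodes; the expected code length is the sum of the merged weights.
merge 4/125 + 12/125 → 16/125
merge 49/500 + 16/125 → 113/500
merge 27/200 + 103/500 → 341/1000
merge 213/1000 + 11/50 → 433/1000
merge 113/500 + 341/1000 → 567/1000
merge 433/1000 + 567/1000 → 1
L = 16/125 + 113/500 + 341/1000 + 433/1000 + 567/1000 + 1 = 539/200 = 2.695 bits/symbol.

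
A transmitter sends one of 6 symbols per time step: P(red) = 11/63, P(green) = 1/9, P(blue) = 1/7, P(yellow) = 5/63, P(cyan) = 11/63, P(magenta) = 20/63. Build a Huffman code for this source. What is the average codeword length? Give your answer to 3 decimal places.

Repeatedly combine the two least-probable nodes; the expected code length is the sum of the merged weights.
merge 5/63 + 1/9 → 4/21
merge 1/7 + 11/63 → 20/63
merge 11/63 + 4/21 → 23/63
merge 20/63 + 20/63 → 40/63
merge 23/63 + 40/63 → 1
L = 4/21 + 20/63 + 23/63 + 40/63 + 1 = 158/63 ≈ 2.508 bits/symbol.

2.508 bits/symbol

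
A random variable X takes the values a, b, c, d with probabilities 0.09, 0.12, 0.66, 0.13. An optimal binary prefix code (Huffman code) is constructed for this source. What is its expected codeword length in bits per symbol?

1.55 bits/symbol

Repeatedly combine the two least-probable nodes; the expected code length is the sum of the merged weights.
merge 9/100 + 3/25 → 21/100
merge 13/100 + 21/100 → 17/50
merge 17/50 + 33/50 → 1
L = 21/100 + 17/50 + 1 = 31/20 = 1.55 bits/symbol.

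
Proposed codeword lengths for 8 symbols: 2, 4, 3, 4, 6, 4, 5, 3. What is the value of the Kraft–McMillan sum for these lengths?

0.734375

With common denominator 2^6 = 64: Σ 2^(−ℓᵢ) = 16/64 + 4/64 + 8/64 + 4/64 + 1/64 + 4/64 + 2/64 + 8/64 = 47/64 = 0.734375.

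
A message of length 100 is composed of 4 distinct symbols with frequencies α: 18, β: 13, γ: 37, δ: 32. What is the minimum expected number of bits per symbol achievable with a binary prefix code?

Probabilities are the counts divided by 100.
Repeatedly combine the two least-probable nodes; the expected code length is the sum of the merged weights.
merge 13/100 + 9/50 → 31/100
merge 31/100 + 8/25 → 63/100
merge 37/100 + 63/100 → 1
L = 31/100 + 63/100 + 1 = 97/50 = 1.94 bits/symbol.

1.94 bits/symbol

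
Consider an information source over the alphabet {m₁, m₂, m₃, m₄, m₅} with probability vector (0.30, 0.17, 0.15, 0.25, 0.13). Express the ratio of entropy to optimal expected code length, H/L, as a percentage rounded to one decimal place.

98.6%

Entropy H = −Σ p log₂ p ≈ 2.2489 bits.
Huffman merges: 13/100+3/20→7/25; 17/100+1/4→21/50; 7/25+3/10→29/50; 21/50+29/50→1. L = 57/25 ≈ 2.2800.
Efficiency = H/L = 2.2489/2.2800 = 98.6%.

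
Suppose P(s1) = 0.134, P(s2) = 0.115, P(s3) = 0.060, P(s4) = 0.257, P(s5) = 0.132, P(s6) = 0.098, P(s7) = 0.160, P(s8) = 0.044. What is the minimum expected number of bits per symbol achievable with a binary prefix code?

Repeatedly combine the two least-probable nodes; the expected code length is the sum of the merged weights.
merge 11/250 + 3/50 → 13/125
merge 49/500 + 13/125 → 101/500
merge 23/200 + 33/250 → 247/1000
merge 67/500 + 4/25 → 147/500
merge 101/500 + 247/1000 → 449/1000
merge 257/1000 + 147/500 → 551/1000
merge 449/1000 + 551/1000 → 1
L = 13/125 + 101/500 + 247/1000 + 147/500 + 449/1000 + 551/1000 + 1 = 2847/1000 = 2.847 bits/symbol.

2.847 bits/symbol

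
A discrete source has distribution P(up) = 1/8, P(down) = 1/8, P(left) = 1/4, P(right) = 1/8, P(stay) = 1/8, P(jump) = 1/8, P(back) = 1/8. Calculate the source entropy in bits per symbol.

2.75 bits

Each probability is a power of 1/2, so log₂(1/p) is an integer.
H = Σ p·log₂(1/p) = 1/8·3 + 1/8·3 + 1/4·2 + 1/8·3 + 1/8·3 + 1/8·3 + 1/8·3 = 2.75 bits.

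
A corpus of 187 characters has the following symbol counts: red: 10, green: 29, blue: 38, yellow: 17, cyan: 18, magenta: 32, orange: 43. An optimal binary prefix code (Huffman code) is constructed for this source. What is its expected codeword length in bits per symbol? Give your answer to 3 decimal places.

Probabilities are the counts divided by 187.
Repeatedly combine the two least-probable nodes; the expected code length is the sum of the merged weights.
merge 10/187 + 1/11 → 27/187
merge 18/187 + 27/187 → 45/187
merge 29/187 + 32/187 → 61/187
merge 38/187 + 43/187 → 81/187
merge 45/187 + 61/187 → 106/187
merge 81/187 + 106/187 → 1
L = 27/187 + 45/187 + 61/187 + 81/187 + 106/187 + 1 = 507/187 ≈ 2.711 bits/symbol.

2.711 bits/symbol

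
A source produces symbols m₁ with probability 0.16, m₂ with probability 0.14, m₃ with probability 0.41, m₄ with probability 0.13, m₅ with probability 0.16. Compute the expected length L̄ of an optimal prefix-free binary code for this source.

Repeatedly combine the two least-probable nodes; the expected code length is the sum of the merged weights.
merge 13/100 + 7/50 → 27/100
merge 4/25 + 4/25 → 8/25
merge 27/100 + 8/25 → 59/100
merge 41/100 + 59/100 → 1
L = 27/100 + 8/25 + 59/100 + 1 = 109/50 = 2.18 bits/symbol.

2.18 bits/symbol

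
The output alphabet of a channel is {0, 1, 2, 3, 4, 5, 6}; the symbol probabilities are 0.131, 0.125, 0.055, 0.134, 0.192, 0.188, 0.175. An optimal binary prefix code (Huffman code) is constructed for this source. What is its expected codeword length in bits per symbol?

2.8 bits/symbol

Repeatedly combine the two least-probable nodes; the expected code length is the sum of the merged weights.
merge 11/200 + 1/8 → 9/50
merge 131/1000 + 67/500 → 53/200
merge 7/40 + 9/50 → 71/200
merge 47/250 + 24/125 → 19/50
merge 53/200 + 71/200 → 31/50
merge 19/50 + 31/50 → 1
L = 9/50 + 53/200 + 71/200 + 19/50 + 31/50 + 1 = 14/5 = 2.8 bits/symbol.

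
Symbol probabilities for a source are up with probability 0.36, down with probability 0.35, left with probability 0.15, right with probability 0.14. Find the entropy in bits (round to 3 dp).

H = −Σ pᵢ log₂ pᵢ.
−0.36·log₂(0.36) = 0.5306
−0.35·log₂(0.35) = 0.5301
−0.15·log₂(0.15) = 0.4105
−0.14·log₂(0.14) = 0.3971
Sum ≈ 1.8684 → 1.868 bits.

1.868 bits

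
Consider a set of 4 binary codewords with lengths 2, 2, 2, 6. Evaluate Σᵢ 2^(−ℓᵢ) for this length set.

With common denominator 2^6 = 64: Σ 2^(−ℓᵢ) = 16/64 + 16/64 + 16/64 + 1/64 = 49/64 = 0.765625.

0.765625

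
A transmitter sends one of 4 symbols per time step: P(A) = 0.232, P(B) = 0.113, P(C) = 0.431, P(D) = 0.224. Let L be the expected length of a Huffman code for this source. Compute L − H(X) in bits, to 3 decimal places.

Entropy H = −Σ p log₂ p ≈ 1.8513 bits.
Huffman merges: 113/1000+28/125→337/1000; 29/125+337/1000→569/1000; 431/1000+569/1000→1. L = 953/500 ≈ 1.9060.
L − H = 1.9060 − 1.8513 = 0.055 bits.

0.055 bits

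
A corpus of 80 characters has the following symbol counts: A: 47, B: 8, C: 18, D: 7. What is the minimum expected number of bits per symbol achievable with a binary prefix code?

1.6 bits/symbol

Probabilities are the counts divided by 80.
Repeatedly combine the two least-probable nodes; the expected code length is the sum of the merged weights.
merge 7/80 + 1/10 → 3/16
merge 3/16 + 9/40 → 33/80
merge 33/80 + 47/80 → 1
L = 3/16 + 33/80 + 1 = 8/5 = 1.6 bits/symbol.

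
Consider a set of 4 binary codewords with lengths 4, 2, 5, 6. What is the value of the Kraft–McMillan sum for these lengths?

0.359375

With common denominator 2^6 = 64: Σ 2^(−ℓᵢ) = 4/64 + 16/64 + 2/64 + 1/64 = 23/64 = 0.359375.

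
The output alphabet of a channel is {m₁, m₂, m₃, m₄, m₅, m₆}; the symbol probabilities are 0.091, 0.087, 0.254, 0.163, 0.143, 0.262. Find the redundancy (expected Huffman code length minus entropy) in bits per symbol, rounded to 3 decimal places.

0.027 bits

Entropy H = −Σ p log₂ p ≈ 2.4575 bits.
Huffman merges: 87/1000+91/1000→89/500; 143/1000+163/1000→153/500; 89/500+127/500→54/125; 131/500+153/500→71/125; 54/125+71/125→1. L = 621/250 ≈ 2.4840.
L − H = 2.4840 − 2.4575 = 0.027 bits.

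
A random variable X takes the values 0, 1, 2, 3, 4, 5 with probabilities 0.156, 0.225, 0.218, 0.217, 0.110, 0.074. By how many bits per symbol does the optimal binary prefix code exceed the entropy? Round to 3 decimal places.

0.036 bits

Entropy H = −Σ p log₂ p ≈ 2.4880 bits.
Huffman merges: 37/500+11/100→23/125; 39/250+23/125→17/50; 217/1000+109/500→87/200; 9/40+17/50→113/200; 87/200+113/200→1. L = 631/250 ≈ 2.5240.
L − H = 2.5240 − 2.4880 = 0.036 bits.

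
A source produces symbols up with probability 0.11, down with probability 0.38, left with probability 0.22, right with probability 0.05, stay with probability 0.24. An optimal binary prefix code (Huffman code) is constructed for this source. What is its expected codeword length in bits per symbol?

2.16 bits/symbol

Repeatedly combine the two least-probable nodes; the expected code length is the sum of the merged weights.
merge 1/20 + 11/100 → 4/25
merge 4/25 + 11/50 → 19/50
merge 6/25 + 19/50 → 31/50
merge 19/50 + 31/50 → 1
L = 4/25 + 19/50 + 31/50 + 1 = 54/25 = 2.16 bits/symbol.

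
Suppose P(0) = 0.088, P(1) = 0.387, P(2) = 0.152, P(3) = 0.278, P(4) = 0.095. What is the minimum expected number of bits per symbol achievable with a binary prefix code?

2.131 bits/symbol

Repeatedly combine the two least-probable nodes; the expected code length is the sum of the merged weights.
merge 11/125 + 19/200 → 183/1000
merge 19/125 + 183/1000 → 67/200
merge 139/500 + 67/200 → 613/1000
merge 387/1000 + 613/1000 → 1
L = 183/1000 + 67/200 + 613/1000 + 1 = 2131/1000 = 2.131 bits/symbol.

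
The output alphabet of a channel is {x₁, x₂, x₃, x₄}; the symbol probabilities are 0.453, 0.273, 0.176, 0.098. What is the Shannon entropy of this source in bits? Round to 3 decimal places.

1.798 bits

H = −Σ pᵢ log₂ pᵢ.
−0.453·log₂(0.453) = 0.5175
−0.273·log₂(0.273) = 0.5113
−0.176·log₂(0.176) = 0.4411
−0.098·log₂(0.098) = 0.3284
Sum ≈ 1.7984 → 1.798 bits.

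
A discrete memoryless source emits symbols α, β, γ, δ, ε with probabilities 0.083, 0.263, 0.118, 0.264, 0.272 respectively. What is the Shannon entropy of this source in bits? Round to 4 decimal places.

2.1868 bits

H = −Σ pᵢ log₂ pᵢ.
−0.083·log₂(0.083) = 0.2980
−0.263·log₂(0.263) = 0.5068
−0.118·log₂(0.118) = 0.3638
−0.264·log₂(0.264) = 0.5072
−0.272·log₂(0.272) = 0.5109
Sum ≈ 2.1868 → 2.1868 bits.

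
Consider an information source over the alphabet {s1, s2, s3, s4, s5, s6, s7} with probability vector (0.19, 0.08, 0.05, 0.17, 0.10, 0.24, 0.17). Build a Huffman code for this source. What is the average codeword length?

Repeatedly combine the two least-probable nodes; the expected code length is the sum of the merged weights.
merge 1/20 + 2/25 → 13/100
merge 1/10 + 13/100 → 23/100
merge 17/100 + 17/100 → 17/50
merge 19/100 + 23/100 → 21/50
merge 6/25 + 17/50 → 29/50
merge 21/50 + 29/50 → 1
L = 13/100 + 23/100 + 17/50 + 21/50 + 29/50 + 1 = 27/10 = 2.7 bits/symbol.

2.7 bits/symbol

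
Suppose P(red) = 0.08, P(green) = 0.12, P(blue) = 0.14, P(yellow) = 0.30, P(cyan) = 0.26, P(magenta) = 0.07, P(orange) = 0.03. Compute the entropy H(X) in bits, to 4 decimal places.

2.5024 bits

H = −Σ pᵢ log₂ pᵢ.
−0.08·log₂(0.08) = 0.2915
−0.12·log₂(0.12) = 0.3671
−0.14·log₂(0.14) = 0.3971
−0.30·log₂(0.30) = 0.5211
−0.26·log₂(0.26) = 0.5053
−0.07·log₂(0.07) = 0.2686
−0.03·log₂(0.03) = 0.1518
Sum ≈ 2.5024 → 2.5024 bits.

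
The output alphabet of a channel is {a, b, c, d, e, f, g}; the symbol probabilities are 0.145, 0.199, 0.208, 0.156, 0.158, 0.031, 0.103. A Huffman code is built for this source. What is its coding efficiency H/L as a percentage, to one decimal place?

Entropy H = −Σ p log₂ p ≈ 2.6705 bits.
Huffman merges: 31/1000+103/1000→67/500; 67/500+29/200→279/1000; 39/250+79/500→157/500; 199/1000+26/125→407/1000; 279/1000+157/500→593/1000; 407/1000+593/1000→1. L = 2727/1000 ≈ 2.7270.
Efficiency = H/L = 2.6705/2.7270 = 97.9%.

97.9%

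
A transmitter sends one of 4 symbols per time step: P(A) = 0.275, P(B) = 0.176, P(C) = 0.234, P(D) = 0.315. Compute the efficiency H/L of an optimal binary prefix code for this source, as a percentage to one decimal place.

Entropy H = −Σ p log₂ p ≈ 1.9686 bits.
Huffman merges: 22/125+117/500→41/100; 11/40+63/200→59/100; 41/100+59/100→1. L = 2 ≈ 2.0000.
Efficiency = H/L = 1.9686/2.0000 = 98.4%.

98.4%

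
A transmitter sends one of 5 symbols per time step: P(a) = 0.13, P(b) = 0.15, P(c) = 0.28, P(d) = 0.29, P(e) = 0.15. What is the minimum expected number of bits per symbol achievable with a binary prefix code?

2.28 bits/symbol

Repeatedly combine the two least-probable nodes; the expected code length is the sum of the merged weights.
merge 13/100 + 3/20 → 7/25
merge 3/20 + 7/25 → 43/100
merge 7/25 + 29/100 → 57/100
merge 43/100 + 57/100 → 1
L = 7/25 + 43/100 + 57/100 + 1 = 57/25 = 2.28 bits/symbol.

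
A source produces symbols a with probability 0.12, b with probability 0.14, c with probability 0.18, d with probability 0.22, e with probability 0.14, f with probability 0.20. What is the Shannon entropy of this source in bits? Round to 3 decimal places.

H = −Σ pᵢ log₂ pᵢ.
−0.12·log₂(0.12) = 0.3671
−0.14·log₂(0.14) = 0.3971
−0.18·log₂(0.18) = 0.4453
−0.22·log₂(0.22) = 0.4806
−0.14·log₂(0.14) = 0.3971
−0.20·log₂(0.20) = 0.4644
Sum ≈ 2.5516 → 2.552 bits.

2.552 bits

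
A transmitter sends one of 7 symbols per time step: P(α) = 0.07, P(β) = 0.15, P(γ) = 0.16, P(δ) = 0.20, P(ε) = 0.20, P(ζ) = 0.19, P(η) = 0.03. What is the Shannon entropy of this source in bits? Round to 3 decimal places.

2.638 bits

H = −Σ pᵢ log₂ pᵢ.
−0.07·log₂(0.07) = 0.2686
−0.15·log₂(0.15) = 0.4105
−0.16·log₂(0.16) = 0.4230
−0.20·log₂(0.20) = 0.4644
−0.20·log₂(0.20) = 0.4644
−0.19·log₂(0.19) = 0.4552
−0.03·log₂(0.03) = 0.1518
Sum ≈ 2.6379 → 2.638 bits.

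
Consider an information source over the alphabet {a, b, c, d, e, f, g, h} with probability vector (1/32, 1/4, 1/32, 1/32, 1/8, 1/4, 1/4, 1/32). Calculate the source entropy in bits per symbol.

2.5 bits

Each probability is a power of 1/2, so log₂(1/p) is an integer.
H = Σ p·log₂(1/p) = 1/32·5 + 1/4·2 + 1/32·5 + 1/32·5 + 1/8·3 + 1/4·2 + 1/4·2 + 1/32·5 = 2.5 bits.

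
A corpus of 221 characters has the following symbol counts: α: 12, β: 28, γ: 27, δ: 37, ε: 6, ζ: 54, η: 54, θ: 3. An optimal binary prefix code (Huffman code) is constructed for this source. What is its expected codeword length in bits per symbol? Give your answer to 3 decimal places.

2.647 bits/symbol

Probabilities are the counts divided by 221.
Repeatedly combine the two least-probable nodes; the expected code length is the sum of the merged weights.
merge 3/221 + 6/221 → 9/221
merge 9/221 + 12/221 → 21/221
merge 21/221 + 27/221 → 48/221
merge 28/221 + 37/221 → 5/17
merge 48/221 + 54/221 → 6/13
merge 54/221 + 5/17 → 7/13
merge 6/13 + 7/13 → 1
L = 9/221 + 21/221 + 48/221 + 5/17 + 6/13 + 7/13 + 1 = 45/17 ≈ 2.647 bits/symbol.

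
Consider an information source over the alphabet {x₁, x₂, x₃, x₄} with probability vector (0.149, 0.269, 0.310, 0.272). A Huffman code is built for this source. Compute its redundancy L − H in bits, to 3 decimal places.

0.046 bits

Entropy H = −Σ p log₂ p ≈ 1.9535 bits.
Huffman merges: 149/1000+269/1000→209/500; 34/125+31/100→291/500; 209/500+291/500→1. L = 2 ≈ 2.0000.
L − H = 2.0000 − 1.9535 = 0.046 bits.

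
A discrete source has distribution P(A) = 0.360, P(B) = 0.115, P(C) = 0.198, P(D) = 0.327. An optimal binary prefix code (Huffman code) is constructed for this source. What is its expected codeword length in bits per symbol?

Repeatedly combine the two least-probable nodes; the expected code length is the sum of the merged weights.
merge 23/200 + 99/500 → 313/1000
merge 313/1000 + 327/1000 → 16/25
merge 9/25 + 16/25 → 1
L = 313/1000 + 16/25 + 1 = 1953/1000 = 1.953 bits/symbol.

1.953 bits/symbol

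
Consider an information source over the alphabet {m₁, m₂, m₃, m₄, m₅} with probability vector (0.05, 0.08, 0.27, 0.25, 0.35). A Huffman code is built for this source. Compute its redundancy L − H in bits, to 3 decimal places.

0.082 bits

Entropy H = −Σ p log₂ p ≈ 2.0477 bits.
Huffman merges: 1/20+2/25→13/100; 13/100+1/4→19/50; 27/100+7/20→31/50; 19/50+31/50→1. L = 213/100 ≈ 2.1300.
L − H = 2.1300 − 2.0477 = 0.082 bits.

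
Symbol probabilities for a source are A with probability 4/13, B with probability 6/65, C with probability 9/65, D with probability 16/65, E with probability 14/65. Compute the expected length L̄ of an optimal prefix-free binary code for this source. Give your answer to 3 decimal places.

Repeatedly combine the two least-probable nodes; the expected code length is the sum of the merged weights.
merge 6/65 + 9/65 → 3/13
merge 14/65 + 3/13 → 29/65
merge 16/65 + 4/13 → 36/65
merge 29/65 + 36/65 → 1
L = 3/13 + 29/65 + 36/65 + 1 = 29/13 ≈ 2.231 bits/symbol.

2.231 bits/symbol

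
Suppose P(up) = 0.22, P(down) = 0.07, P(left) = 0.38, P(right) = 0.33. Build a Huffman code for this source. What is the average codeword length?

1.91 bits/symbol

Repeatedly combine the two least-probable nodes; the expected code length is the sum of the merged weights.
merge 7/100 + 11/50 → 29/100
merge 29/100 + 33/100 → 31/50
merge 19/50 + 31/50 → 1
L = 29/100 + 31/50 + 1 = 191/100 = 1.91 bits/symbol.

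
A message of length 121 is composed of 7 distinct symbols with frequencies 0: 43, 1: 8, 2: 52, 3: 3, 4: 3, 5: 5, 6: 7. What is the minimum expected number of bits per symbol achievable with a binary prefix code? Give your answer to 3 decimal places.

Probabilities are the counts divided by 121.
Repeatedly combine the two least-probable nodes; the expected code length is the sum of the merged weights.
merge 3/121 + 3/121 → 6/121
merge 5/121 + 6/121 → 1/11
merge 7/121 + 8/121 → 15/121
merge 1/11 + 15/121 → 26/121
merge 26/121 + 43/121 → 69/121
merge 52/121 + 69/121 → 1
L = 6/121 + 1/11 + 15/121 + 26/121 + 69/121 + 1 = 248/121 ≈ 2.050 bits/symbol.

2.050 bits/symbol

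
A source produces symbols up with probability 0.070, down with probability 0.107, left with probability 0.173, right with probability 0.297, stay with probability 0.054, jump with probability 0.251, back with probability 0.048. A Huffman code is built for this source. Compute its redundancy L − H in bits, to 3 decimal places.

0.043 bits

Entropy H = −Σ p log₂ p ≈ 2.5099 bits.
Huffman merges: 6/125+27/500→51/500; 7/100+51/500→43/250; 107/1000+43/250→279/1000; 173/1000+251/1000→53/125; 279/1000+297/1000→72/125; 53/125+72/125→1. L = 2553/1000 ≈ 2.5530.
L − H = 2.5530 − 2.5099 = 0.043 bits.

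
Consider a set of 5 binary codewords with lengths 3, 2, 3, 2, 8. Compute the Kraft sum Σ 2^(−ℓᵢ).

With common denominator 2^8 = 256: Σ 2^(−ℓᵢ) = 32/256 + 64/256 + 32/256 + 64/256 + 1/256 = 193/256 = 0.75390625.

0.75390625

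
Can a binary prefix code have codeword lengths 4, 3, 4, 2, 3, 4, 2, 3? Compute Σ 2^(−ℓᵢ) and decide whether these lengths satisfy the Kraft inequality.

1.0625; no

With common denominator 2^4 = 16: Σ 2^(−ℓᵢ) = 1/16 + 2/16 + 1/16 + 4/16 + 2/16 + 1/16 + 4/16 + 2/16 = 17/16 = 1.0625.
Kraft's inequality requires Σ ≤ 1; here Σ = 1.0625 > 1, so no such prefix code exists.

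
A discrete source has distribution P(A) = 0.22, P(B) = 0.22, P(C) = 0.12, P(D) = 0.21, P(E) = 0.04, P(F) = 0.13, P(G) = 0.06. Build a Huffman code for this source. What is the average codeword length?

Repeatedly combine the two least-probable nodes; the expected code length is the sum of the merged weights.
merge 1/25 + 3/50 → 1/10
merge 1/10 + 3/25 → 11/50
merge 13/100 + 21/100 → 17/50
merge 11/50 + 11/50 → 11/25
merge 11/50 + 17/50 → 14/25
merge 11/25 + 14/25 → 1
L = 1/10 + 11/50 + 17/50 + 11/25 + 14/25 + 1 = 133/50 = 2.66 bits/symbol.

2.66 bits/symbol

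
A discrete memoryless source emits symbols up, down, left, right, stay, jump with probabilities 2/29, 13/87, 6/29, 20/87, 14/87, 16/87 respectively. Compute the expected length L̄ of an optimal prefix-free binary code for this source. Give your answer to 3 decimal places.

Repeatedly combine the two least-probable nodes; the expected code length is the sum of the merged weights.
merge 2/29 + 13/87 → 19/87
merge 14/87 + 16/87 → 10/29
merge 6/29 + 19/87 → 37/87
merge 20/87 + 10/29 → 50/87
merge 37/87 + 50/87 → 1
L = 19/87 + 10/29 + 37/87 + 50/87 + 1 = 223/87 ≈ 2.563 bits/symbol.

2.563 bits/symbol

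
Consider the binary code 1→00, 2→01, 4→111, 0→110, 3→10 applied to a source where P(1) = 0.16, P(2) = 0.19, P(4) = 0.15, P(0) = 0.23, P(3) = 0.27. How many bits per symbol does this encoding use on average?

2.38 bits/symbol

L̄ = Σ pᵢ·ℓᵢ = 0.16·2 + 0.19·2 + 0.15·3 + 0.23·3 + 0.27·2 = 2.38 bits/symbol.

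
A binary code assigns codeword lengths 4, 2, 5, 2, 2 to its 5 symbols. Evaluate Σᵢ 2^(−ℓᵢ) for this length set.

0.84375

With common denominator 2^5 = 32: Σ 2^(−ℓᵢ) = 2/32 + 8/32 + 1/32 + 8/32 + 8/32 = 27/32 = 0.84375.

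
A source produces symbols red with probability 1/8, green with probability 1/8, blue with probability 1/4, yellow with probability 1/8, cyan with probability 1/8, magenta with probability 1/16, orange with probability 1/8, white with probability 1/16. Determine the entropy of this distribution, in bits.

Each probability is a power of 1/2, so log₂(1/p) is an integer.
H = Σ p·log₂(1/p) = 1/8·3 + 1/8·3 + 1/4·2 + 1/8·3 + 1/8·3 + 1/16·4 + 1/8·3 + 1/16·4 = 2.875 bits.

2.875 bits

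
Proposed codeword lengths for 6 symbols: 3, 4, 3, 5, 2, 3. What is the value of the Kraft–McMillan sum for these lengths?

0.71875

With common denominator 2^5 = 32: Σ 2^(−ℓᵢ) = 4/32 + 2/32 + 4/32 + 1/32 + 8/32 + 4/32 = 23/32 = 0.71875.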